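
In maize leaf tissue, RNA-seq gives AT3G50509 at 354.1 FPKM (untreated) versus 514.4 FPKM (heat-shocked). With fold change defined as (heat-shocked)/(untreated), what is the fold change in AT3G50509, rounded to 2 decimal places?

1.45

Fold change = 514.4 / 354.1 = 1.453
AT3G50509 is upregulated.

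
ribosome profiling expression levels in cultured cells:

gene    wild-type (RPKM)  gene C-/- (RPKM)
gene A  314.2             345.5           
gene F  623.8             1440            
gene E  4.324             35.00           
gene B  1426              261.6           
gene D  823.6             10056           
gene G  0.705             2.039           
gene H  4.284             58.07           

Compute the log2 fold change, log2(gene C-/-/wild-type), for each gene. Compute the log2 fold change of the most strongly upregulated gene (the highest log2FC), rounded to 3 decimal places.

3.761

log2(345.5/314.2) = 0.137  (gene A)
log2(1440/623.8) = 1.207  (gene F)
log2(35.00/4.324) = 3.017  (gene E)
log2(261.6/1426) = -2.447  (gene B)
log2(10056/823.6) = 3.610  (gene D)
log2(2.039/0.705) = 1.532  (gene G)
log2(58.07/4.284) = 3.761  (gene H)
gene H is most strongly upregulated.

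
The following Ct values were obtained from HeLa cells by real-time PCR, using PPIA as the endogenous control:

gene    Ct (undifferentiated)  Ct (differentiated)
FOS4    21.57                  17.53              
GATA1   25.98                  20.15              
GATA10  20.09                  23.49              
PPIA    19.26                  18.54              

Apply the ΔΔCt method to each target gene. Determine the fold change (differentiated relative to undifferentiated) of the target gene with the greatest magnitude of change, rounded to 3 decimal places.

FOS4: ΔΔCt = (17.53−18.54) − (21.57−19.26) = -1.01 − 2.31 = -3.32; fold change = 2^3.32 = 9.987
GATA1: ΔΔCt = (20.15−18.54) − (25.98−19.26) = 1.61 − 6.72 = -5.11; fold change = 2^5.11 = 34.535
GATA10: ΔΔCt = (23.49−18.54) − (20.09−19.26) = 4.95 − 0.83 = 4.12; fold change = 2^-4.12 = 0.058
GATA1 has the largest |ΔΔCt| = 5.11.

34.535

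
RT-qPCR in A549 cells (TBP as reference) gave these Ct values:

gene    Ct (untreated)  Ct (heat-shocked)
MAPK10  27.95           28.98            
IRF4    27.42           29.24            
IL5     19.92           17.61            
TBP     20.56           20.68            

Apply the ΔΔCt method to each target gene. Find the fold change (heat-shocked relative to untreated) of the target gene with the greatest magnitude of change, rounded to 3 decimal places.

5.389

MAPK10: ΔΔCt = (28.98−20.68) − (27.95−20.56) = 8.30 − 7.39 = 0.91; fold change = 2^-0.91 = 0.532
IRF4: ΔΔCt = (29.24−20.68) − (27.42−20.56) = 8.56 − 6.86 = 1.70; fold change = 2^-1.70 = 0.308
IL5: ΔΔCt = (17.61−20.68) − (19.92−20.56) = -3.07 − (-0.64) = -2.43; fold change = 2^2.43 = 5.389
IL5 has the largest |ΔΔCt| = 2.43.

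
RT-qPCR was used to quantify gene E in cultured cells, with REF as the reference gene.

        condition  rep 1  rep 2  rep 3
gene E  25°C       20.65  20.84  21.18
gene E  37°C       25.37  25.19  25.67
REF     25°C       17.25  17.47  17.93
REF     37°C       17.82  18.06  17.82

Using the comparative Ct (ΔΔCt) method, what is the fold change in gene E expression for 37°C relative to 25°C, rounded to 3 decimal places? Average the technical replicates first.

0.056

Mean Ct: gene E 25°C 20.890; gene E 37°C 25.410; REF 25°C 17.550; REF 37°C 17.900
ΔCt(25°C) = 20.890 − 17.550 = 3.340
ΔCt(37°C) = 25.410 − 17.900 = 7.510
ΔΔCt = 7.510 − 3.340 = 4.170
Fold change = 2^(−4.170) = 0.0556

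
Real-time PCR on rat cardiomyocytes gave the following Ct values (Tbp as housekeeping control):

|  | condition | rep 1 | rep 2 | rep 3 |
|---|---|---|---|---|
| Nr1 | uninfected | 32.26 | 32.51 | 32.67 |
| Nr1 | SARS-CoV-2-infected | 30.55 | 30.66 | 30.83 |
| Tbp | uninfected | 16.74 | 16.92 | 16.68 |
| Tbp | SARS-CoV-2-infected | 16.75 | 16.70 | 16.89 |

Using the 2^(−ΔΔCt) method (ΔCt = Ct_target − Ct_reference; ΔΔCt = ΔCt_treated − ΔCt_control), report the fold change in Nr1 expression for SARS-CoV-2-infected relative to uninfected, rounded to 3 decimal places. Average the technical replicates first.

3.482

Mean Ct: Nr1 uninfected 32.480; Nr1 SARS-CoV-2-infected 30.680; Tbp uninfected 16.780; Tbp SARS-CoV-2-infected 16.780
ΔCt(uninfected) = 32.480 − 16.780 = 15.700
ΔCt(SARS-CoV-2-infected) = 30.680 − 16.780 = 13.900
ΔΔCt = 13.900 − 15.700 = -1.800
Fold change = 2^(−(-1.800)) = 2^1.800 = 3.4822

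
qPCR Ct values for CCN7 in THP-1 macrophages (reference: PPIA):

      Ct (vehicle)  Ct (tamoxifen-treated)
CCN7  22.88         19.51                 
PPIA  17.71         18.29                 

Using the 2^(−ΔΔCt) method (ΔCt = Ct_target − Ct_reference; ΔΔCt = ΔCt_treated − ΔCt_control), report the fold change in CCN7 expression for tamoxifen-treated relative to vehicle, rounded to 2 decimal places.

15.45

ΔCt(vehicle) = 22.880 − 17.710 = 5.170
ΔCt(tamoxifen-treated) = 19.510 − 18.290 = 1.220
ΔΔCt = 1.220 − 5.170 = -3.950
Fold change = 2^(−(-3.950)) = 2^3.950 = 15.455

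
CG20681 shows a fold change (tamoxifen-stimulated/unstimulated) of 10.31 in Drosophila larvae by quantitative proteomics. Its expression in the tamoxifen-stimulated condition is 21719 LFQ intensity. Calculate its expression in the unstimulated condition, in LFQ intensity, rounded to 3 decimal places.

2106.596

unstimulated expression = 21719 / 10.31 = 2106.596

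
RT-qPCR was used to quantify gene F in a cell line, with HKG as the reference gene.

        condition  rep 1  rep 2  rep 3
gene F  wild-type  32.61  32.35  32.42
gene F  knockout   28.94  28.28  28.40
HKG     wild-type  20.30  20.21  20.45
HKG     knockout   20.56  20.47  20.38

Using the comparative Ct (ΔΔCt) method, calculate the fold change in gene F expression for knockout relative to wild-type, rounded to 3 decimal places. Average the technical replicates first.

Mean Ct: gene F wild-type 32.460; gene F knockout 28.540; HKG wild-type 20.320; HKG knockout 20.470
ΔCt(wild-type) = 32.460 − 20.320 = 12.140
ΔCt(knockout) = 28.540 − 20.470 = 8.070
ΔΔCt = 8.070 − 12.140 = -4.070
Fold change = 2^(−(-4.070)) = 2^4.070 = 16.7955

16.795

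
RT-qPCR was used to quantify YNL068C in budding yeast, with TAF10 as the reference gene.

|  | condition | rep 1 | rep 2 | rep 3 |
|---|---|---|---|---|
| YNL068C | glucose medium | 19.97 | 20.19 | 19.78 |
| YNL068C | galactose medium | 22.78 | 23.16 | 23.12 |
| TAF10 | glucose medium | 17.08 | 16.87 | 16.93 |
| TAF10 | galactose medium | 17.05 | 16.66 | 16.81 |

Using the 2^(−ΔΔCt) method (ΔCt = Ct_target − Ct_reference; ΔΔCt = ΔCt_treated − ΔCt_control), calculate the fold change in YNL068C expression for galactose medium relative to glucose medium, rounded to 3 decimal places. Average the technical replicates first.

Mean Ct: YNL068C glucose medium 19.980; YNL068C galactose medium 23.020; TAF10 glucose medium 16.960; TAF10 galactose medium 16.840
ΔCt(glucose medium) = 19.980 − 16.960 = 3.020
ΔCt(galactose medium) = 23.020 − 16.840 = 6.180
ΔΔCt = 6.180 − 3.020 = 3.160
Fold change = 2^(−3.160) = 0.1119

0.112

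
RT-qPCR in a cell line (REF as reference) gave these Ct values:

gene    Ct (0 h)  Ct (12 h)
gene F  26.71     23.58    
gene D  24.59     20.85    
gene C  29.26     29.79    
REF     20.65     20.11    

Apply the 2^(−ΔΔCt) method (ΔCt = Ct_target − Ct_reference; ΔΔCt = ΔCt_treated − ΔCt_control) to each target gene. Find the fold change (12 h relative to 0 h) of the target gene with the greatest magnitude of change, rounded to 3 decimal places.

gene F: ΔΔCt = (23.58−20.11) − (26.71−20.65) = 3.47 − 6.06 = -2.59; fold change = 2^2.59 = 6.021
gene D: ΔΔCt = (20.85−20.11) − (24.59−20.65) = 0.74 − 3.94 = -3.20; fold change = 2^3.20 = 9.190
gene C: ΔΔCt = (29.79−20.11) − (29.26−20.65) = 9.68 − 8.61 = 1.07; fold change = 2^-1.07 = 0.476
gene D has the largest |ΔΔCt| = 3.20.

9.190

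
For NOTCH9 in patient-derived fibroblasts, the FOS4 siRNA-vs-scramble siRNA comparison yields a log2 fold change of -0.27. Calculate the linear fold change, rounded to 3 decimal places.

Fold change = 2^(-0.27) = 0.8293
That is, NOTCH9 drops to 82.9% of the scramble siRNA level.

0.829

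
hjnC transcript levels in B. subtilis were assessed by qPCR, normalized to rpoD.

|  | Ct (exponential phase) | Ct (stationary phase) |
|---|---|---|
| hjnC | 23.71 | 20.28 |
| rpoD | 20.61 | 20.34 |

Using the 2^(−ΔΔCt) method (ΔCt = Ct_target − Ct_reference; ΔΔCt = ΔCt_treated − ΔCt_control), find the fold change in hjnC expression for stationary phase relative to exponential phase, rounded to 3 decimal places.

8.938

ΔCt(exponential phase) = 23.710 − 20.610 = 3.100
ΔCt(stationary phase) = 20.280 − 20.340 = -0.060
ΔΔCt = -0.060 − 3.100 = -3.160
Fold change = 2^(−(-3.160)) = 2^3.160 = 8.9383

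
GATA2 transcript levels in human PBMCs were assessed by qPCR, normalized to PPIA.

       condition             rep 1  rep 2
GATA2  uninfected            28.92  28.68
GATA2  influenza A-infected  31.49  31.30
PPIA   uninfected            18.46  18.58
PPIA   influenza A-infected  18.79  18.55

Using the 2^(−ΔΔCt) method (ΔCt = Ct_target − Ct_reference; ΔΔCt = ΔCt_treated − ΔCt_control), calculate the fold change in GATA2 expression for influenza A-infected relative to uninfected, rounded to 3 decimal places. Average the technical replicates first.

0.184

Mean Ct: GATA2 uninfected 28.800; GATA2 influenza A-infected 31.395; PPIA uninfected 18.520; PPIA influenza A-infected 18.670
ΔCt(uninfected) = 28.800 − 18.520 = 10.280
ΔCt(influenza A-infected) = 31.395 − 18.670 = 12.725
ΔΔCt = 12.725 − 10.280 = 2.445
Fold change = 2^(−2.445) = 0.1836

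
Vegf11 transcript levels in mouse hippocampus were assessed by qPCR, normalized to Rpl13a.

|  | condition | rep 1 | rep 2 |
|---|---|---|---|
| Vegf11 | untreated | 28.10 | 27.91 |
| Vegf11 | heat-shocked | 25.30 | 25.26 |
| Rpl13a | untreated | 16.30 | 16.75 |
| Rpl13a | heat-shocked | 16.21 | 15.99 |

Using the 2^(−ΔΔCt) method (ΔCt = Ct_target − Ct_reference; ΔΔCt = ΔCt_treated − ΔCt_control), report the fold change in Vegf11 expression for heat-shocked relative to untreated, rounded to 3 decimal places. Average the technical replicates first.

4.925

Mean Ct: Vegf11 untreated 28.005; Vegf11 heat-shocked 25.280; Rpl13a untreated 16.525; Rpl13a heat-shocked 16.100
ΔCt(untreated) = 28.005 − 16.525 = 11.480
ΔCt(heat-shocked) = 25.280 − 16.100 = 9.180
ΔΔCt = 9.180 − 11.480 = -2.300
Fold change = 2^(−(-2.300)) = 2^2.300 = 4.9246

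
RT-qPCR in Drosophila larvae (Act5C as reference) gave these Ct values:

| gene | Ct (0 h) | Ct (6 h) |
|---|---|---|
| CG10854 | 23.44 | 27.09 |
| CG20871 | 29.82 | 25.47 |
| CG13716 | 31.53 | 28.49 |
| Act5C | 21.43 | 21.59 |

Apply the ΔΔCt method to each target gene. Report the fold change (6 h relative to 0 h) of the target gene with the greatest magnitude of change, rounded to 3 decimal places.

22.785

CG10854: ΔΔCt = (27.09−21.59) − (23.44−21.43) = 5.50 − 2.01 = 3.49; fold change = 2^-3.49 = 0.089
CG20871: ΔΔCt = (25.47−21.59) − (29.82−21.43) = 3.88 − 8.39 = -4.51; fold change = 2^4.51 = 22.785
CG13716: ΔΔCt = (28.49−21.59) − (31.53−21.43) = 6.90 − 10.10 = -3.20; fold change = 2^3.20 = 9.190
CG20871 has the largest |ΔΔCt| = 4.51.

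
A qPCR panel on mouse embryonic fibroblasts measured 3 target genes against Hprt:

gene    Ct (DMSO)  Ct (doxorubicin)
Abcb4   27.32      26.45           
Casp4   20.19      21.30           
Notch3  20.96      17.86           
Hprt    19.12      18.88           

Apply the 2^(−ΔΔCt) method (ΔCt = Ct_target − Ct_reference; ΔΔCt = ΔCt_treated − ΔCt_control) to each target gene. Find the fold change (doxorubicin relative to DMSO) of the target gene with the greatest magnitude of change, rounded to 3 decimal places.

7.260

Abcb4: ΔΔCt = (26.45−18.88) − (27.32−19.12) = 7.57 − 8.20 = -0.63; fold change = 2^0.63 = 1.548
Casp4: ΔΔCt = (21.30−18.88) − (20.19−19.12) = 2.42 − 1.07 = 1.35; fold change = 2^-1.35 = 0.392
Notch3: ΔΔCt = (17.86−18.88) − (20.96−19.12) = -1.02 − 1.84 = -2.86; fold change = 2^2.86 = 7.260
Notch3 has the largest |ΔΔCt| = 2.86.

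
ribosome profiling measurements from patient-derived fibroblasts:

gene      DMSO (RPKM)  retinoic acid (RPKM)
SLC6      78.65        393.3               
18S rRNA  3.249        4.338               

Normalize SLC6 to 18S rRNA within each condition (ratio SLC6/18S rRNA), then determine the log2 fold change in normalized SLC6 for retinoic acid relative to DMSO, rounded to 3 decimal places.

SLC6/18S rRNA (DMSO) = 78.65 / 3.249 = 24.207
SLC6/18S rRNA (retinoic acid) = 393.3 / 4.338 = 90.664
Fold change = 90.664 / 24.207 = 3.7453
log2(3.7453) = 1.9051

1.905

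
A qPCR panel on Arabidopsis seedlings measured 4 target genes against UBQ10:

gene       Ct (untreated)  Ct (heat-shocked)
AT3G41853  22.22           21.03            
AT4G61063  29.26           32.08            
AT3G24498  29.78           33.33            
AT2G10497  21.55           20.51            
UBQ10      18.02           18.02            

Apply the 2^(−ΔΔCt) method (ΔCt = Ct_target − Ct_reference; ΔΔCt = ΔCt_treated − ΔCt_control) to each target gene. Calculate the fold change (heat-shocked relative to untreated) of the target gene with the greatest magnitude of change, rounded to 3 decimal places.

AT3G41853: ΔΔCt = (21.03−18.02) − (22.22−18.02) = 3.01 − 4.20 = -1.19; fold change = 2^1.19 = 2.282
AT4G61063: ΔΔCt = (32.08−18.02) − (29.26−18.02) = 14.06 − 11.24 = 2.82; fold change = 2^-2.82 = 0.142
AT3G24498: ΔΔCt = (33.33−18.02) − (29.78−18.02) = 15.31 − 11.76 = 3.55; fold change = 2^-3.55 = 0.085
AT2G10497: ΔΔCt = (20.51−18.02) − (21.55−18.02) = 2.49 − 3.53 = -1.04; fold change = 2^1.04 = 2.056
AT3G24498 has the largest |ΔΔCt| = 3.55.

0.085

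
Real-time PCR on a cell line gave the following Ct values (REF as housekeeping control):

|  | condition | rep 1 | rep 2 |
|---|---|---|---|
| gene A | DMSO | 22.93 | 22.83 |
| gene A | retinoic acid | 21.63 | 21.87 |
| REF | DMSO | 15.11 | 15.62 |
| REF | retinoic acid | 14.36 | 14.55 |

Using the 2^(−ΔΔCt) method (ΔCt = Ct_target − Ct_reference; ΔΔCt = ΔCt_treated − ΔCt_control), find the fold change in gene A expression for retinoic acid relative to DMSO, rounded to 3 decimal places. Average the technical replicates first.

Mean Ct: gene A DMSO 22.880; gene A retinoic acid 21.750; REF DMSO 15.365; REF retinoic acid 14.455
ΔCt(DMSO) = 22.880 − 15.365 = 7.515
ΔCt(retinoic acid) = 21.750 − 14.455 = 7.295
ΔΔCt = 7.295 − 7.515 = -0.220
Fold change = 2^(−(-0.220)) = 2^0.220 = 1.1647

1.165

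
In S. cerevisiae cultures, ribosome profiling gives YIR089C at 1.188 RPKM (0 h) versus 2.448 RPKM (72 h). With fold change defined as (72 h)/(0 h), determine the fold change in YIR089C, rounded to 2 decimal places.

2.06

Fold change = 2.448 / 1.188 = 2.061
YIR089C is upregulated.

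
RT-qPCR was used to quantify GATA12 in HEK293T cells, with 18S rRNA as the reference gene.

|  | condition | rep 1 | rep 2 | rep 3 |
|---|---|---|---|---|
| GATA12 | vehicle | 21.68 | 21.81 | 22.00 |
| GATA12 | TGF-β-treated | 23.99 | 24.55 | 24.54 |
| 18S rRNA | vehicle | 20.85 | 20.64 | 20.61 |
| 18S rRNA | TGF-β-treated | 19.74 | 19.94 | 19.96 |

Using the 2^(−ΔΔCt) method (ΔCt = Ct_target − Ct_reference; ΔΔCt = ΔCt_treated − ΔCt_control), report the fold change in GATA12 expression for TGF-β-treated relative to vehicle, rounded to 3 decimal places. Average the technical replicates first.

0.098

Mean Ct: GATA12 vehicle 21.830; GATA12 TGF-β-treated 24.360; 18S rRNA vehicle 20.700; 18S rRNA TGF-β-treated 19.880
ΔCt(vehicle) = 21.830 − 20.700 = 1.130
ΔCt(TGF-β-treated) = 24.360 − 19.880 = 4.480
ΔΔCt = 4.480 − 1.130 = 3.350
Fold change = 2^(−3.350) = 0.0981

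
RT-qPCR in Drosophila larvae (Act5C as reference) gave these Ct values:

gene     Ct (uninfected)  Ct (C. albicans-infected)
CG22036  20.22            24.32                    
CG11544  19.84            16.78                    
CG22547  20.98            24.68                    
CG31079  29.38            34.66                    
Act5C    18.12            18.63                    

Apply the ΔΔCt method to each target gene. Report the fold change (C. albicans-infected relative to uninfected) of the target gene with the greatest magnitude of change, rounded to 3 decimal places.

CG22036: ΔΔCt = (24.32−18.63) − (20.22−18.12) = 5.69 − 2.10 = 3.59; fold change = 2^-3.59 = 0.083
CG11544: ΔΔCt = (16.78−18.63) − (19.84−18.12) = -1.85 − 1.72 = -3.57; fold change = 2^3.57 = 11.876
CG22547: ΔΔCt = (24.68−18.63) − (20.98−18.12) = 6.05 − 2.86 = 3.19; fold change = 2^-3.19 = 0.110
CG31079: ΔΔCt = (34.66−18.63) − (29.38−18.12) = 16.03 − 11.26 = 4.77; fold change = 2^-4.77 = 0.037
CG31079 has the largest |ΔΔCt| = 4.77.

0.037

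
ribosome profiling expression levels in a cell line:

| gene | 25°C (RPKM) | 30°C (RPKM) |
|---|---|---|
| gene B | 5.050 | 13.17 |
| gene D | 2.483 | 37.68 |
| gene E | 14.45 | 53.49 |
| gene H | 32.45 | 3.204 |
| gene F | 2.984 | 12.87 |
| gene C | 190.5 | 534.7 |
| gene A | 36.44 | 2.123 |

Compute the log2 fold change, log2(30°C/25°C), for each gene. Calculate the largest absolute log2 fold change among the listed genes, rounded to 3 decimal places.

4.101

log2(13.17/5.050) = 1.383  (gene B)
log2(37.68/2.483) = 3.924  (gene D)
log2(53.49/14.45) = 1.888  (gene E)
log2(3.204/32.45) = -3.340  (gene H)
log2(12.87/2.984) = 2.109  (gene F)
log2(534.7/190.5) = 1.489  (gene C)
log2(2.123/36.44) = -4.101  (gene A)
The largest magnitude belongs to gene A.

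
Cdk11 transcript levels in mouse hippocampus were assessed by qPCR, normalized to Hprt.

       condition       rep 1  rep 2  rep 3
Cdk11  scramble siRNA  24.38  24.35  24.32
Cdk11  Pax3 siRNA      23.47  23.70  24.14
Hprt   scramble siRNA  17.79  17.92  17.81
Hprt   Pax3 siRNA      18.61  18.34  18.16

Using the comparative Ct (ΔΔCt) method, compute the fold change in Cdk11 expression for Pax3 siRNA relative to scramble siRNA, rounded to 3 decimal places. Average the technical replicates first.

Mean Ct: Cdk11 scramble siRNA 24.350; Cdk11 Pax3 siRNA 23.770; Hprt scramble siRNA 17.840; Hprt Pax3 siRNA 18.370
ΔCt(scramble siRNA) = 24.350 − 17.840 = 6.510
ΔCt(Pax3 siRNA) = 23.770 − 18.370 = 5.400
ΔΔCt = 5.400 − 6.510 = -1.110
Fold change = 2^(−(-1.110)) = 2^1.110 = 2.1585

2.158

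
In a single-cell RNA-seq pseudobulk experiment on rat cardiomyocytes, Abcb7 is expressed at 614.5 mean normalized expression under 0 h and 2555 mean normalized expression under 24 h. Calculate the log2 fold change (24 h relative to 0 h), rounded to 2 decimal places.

2.06

Fold change = 2555 / 614.5 = 4.1579
log2(4.1579) = 2.056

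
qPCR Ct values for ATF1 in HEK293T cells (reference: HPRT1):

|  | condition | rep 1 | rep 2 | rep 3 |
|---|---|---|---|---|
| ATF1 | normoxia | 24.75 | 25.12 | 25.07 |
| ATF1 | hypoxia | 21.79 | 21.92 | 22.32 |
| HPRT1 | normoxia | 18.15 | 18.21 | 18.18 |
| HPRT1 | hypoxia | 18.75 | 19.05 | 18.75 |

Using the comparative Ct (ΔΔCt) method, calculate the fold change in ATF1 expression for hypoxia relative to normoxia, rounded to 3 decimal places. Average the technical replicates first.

12.467

Mean Ct: ATF1 normoxia 24.980; ATF1 hypoxia 22.010; HPRT1 normoxia 18.180; HPRT1 hypoxia 18.850
ΔCt(normoxia) = 24.980 − 18.180 = 6.800
ΔCt(hypoxia) = 22.010 − 18.850 = 3.160
ΔΔCt = 3.160 − 6.800 = -3.640
Fold change = 2^(−(-3.640)) = 2^3.640 = 12.4666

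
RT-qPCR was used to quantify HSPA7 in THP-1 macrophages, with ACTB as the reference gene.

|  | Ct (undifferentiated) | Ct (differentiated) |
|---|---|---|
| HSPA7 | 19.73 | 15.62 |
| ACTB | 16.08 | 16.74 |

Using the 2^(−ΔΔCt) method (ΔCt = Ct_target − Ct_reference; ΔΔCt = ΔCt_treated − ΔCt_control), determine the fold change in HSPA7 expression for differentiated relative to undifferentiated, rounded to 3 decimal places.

ΔCt(undifferentiated) = 19.730 − 16.080 = 3.650
ΔCt(differentiated) = 15.620 − 16.740 = -1.120
ΔΔCt = -1.120 − 3.650 = -4.770
Fold change = 2^(−(-4.770)) = 2^4.770 = 27.2843

27.284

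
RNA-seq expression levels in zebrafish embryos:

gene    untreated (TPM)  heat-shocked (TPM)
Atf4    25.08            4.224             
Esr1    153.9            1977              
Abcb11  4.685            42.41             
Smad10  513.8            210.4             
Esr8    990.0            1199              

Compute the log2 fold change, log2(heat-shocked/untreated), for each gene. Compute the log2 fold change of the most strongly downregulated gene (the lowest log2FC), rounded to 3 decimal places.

-2.570

log2(4.224/25.08) = -2.570  (Atf4)
log2(1977/153.9) = 3.683  (Esr1)
log2(42.41/4.685) = 3.178  (Abcb11)
log2(210.4/513.8) = -1.288  (Smad10)
log2(1199/990.0) = 0.276  (Esr8)
Atf4 is most strongly downregulated.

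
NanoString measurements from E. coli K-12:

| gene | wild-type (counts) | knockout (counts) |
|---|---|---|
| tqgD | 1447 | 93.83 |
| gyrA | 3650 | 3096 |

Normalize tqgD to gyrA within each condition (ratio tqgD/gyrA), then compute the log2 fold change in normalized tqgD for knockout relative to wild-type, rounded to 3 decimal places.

tqgD/gyrA (wild-type) = 1447 / 3650 = 0.39644
tqgD/gyrA (knockout) = 93.83 / 3096 = 0.030307
Fold change = 0.030307 / 0.39644 = 0.0764
log2(0.0764) = -3.7094

-3.709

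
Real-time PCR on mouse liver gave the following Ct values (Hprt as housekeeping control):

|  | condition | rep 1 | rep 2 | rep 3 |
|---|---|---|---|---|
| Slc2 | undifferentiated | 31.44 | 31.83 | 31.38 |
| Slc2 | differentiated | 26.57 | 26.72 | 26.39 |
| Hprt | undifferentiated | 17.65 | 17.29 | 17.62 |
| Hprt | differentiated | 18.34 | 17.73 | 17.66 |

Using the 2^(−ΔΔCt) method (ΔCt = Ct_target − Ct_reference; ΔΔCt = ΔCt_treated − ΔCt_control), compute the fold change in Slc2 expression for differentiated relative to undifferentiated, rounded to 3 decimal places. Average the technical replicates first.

Mean Ct: Slc2 undifferentiated 31.550; Slc2 differentiated 26.560; Hprt undifferentiated 17.520; Hprt differentiated 17.910
ΔCt(undifferentiated) = 31.550 − 17.520 = 14.030
ΔCt(differentiated) = 26.560 − 17.910 = 8.650
ΔΔCt = 8.650 − 14.030 = -5.380
Fold change = 2^(−(-5.380)) = 2^5.380 = 41.6429

41.643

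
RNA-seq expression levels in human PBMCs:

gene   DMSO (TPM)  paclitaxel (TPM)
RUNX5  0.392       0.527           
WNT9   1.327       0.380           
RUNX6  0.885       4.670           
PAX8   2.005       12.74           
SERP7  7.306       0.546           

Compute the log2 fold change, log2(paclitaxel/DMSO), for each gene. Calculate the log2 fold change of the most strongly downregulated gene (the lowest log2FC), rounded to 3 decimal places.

-3.742

log2(0.527/0.392) = 0.427  (RUNX5)
log2(0.380/1.327) = -1.804  (WNT9)
log2(4.670/0.885) = 2.400  (RUNX6)
log2(12.74/2.005) = 2.668  (PAX8)
log2(0.546/7.306) = -3.742  (SERP7)
SERP7 is most strongly downregulated.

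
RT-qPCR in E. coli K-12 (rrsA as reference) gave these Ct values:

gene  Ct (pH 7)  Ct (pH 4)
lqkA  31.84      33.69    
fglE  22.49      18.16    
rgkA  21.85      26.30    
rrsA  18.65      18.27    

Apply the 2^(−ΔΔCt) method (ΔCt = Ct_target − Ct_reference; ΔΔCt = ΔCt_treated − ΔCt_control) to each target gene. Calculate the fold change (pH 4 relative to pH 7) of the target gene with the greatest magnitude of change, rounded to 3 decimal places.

0.035

lqkA: ΔΔCt = (33.69−18.27) − (31.84−18.65) = 15.42 − 13.19 = 2.23; fold change = 2^-2.23 = 0.213
fglE: ΔΔCt = (18.16−18.27) − (22.49−18.65) = -0.11 − 3.84 = -3.95; fold change = 2^3.95 = 15.455
rgkA: ΔΔCt = (26.30−18.27) − (21.85−18.65) = 8.03 − 3.20 = 4.83; fold change = 2^-4.83 = 0.035
rgkA has the largest |ΔΔCt| = 4.83.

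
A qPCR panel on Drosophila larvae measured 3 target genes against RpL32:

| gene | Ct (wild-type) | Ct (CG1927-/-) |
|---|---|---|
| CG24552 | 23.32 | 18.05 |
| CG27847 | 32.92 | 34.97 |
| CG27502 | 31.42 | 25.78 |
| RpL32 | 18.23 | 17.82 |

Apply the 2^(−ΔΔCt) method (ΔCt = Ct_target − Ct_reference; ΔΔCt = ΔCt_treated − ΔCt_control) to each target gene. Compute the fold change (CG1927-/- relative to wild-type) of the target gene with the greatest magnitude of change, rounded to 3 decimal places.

CG24552: ΔΔCt = (18.05−17.82) − (23.32−18.23) = 0.23 − 5.09 = -4.86; fold change = 2^4.86 = 29.041
CG27847: ΔΔCt = (34.97−17.82) − (32.92−18.23) = 17.15 − 14.69 = 2.46; fold change = 2^-2.46 = 0.182
CG27502: ΔΔCt = (25.78−17.82) − (31.42−18.23) = 7.96 − 13.19 = -5.23; fold change = 2^5.23 = 37.531
CG27502 has the largest |ΔΔCt| = 5.23.

37.531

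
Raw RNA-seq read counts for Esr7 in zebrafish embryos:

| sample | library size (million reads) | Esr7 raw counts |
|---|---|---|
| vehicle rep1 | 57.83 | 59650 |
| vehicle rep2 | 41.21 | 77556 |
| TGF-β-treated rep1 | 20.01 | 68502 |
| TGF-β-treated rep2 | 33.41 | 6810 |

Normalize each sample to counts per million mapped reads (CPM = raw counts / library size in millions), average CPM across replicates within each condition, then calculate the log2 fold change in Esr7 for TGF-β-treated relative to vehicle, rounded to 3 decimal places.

0.316

CPM(vehicle rep1) = 59650 / 57.83 = 1031.4716
CPM(vehicle rep2) = 77556 / 41.21 = 1881.9704
CPM(TGF-β-treated rep1) = 68502 / 20.01 = 3423.3883
CPM(TGF-β-treated rep2) = 6810 / 33.41 = 203.8312
mean CPM(vehicle) = 1456.7210; mean CPM(TGF-β-treated) = 1813.6097
Fold change = 1813.6097 / 1456.7210 = 1.24499
log2(1.24499) = 0.3161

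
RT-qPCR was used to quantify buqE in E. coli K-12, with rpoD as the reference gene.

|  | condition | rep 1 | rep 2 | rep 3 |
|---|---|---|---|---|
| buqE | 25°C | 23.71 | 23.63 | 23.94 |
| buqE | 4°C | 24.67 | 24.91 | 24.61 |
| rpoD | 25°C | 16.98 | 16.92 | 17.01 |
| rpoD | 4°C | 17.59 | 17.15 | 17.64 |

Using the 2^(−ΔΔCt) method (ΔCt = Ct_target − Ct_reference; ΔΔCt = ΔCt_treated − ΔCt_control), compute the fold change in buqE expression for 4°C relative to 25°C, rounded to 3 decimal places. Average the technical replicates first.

0.717

Mean Ct: buqE 25°C 23.760; buqE 4°C 24.730; rpoD 25°C 16.970; rpoD 4°C 17.460
ΔCt(25°C) = 23.760 − 16.970 = 6.790
ΔCt(4°C) = 24.730 − 17.460 = 7.270
ΔΔCt = 7.270 − 6.790 = 0.480
Fold change = 2^(−0.480) = 0.7170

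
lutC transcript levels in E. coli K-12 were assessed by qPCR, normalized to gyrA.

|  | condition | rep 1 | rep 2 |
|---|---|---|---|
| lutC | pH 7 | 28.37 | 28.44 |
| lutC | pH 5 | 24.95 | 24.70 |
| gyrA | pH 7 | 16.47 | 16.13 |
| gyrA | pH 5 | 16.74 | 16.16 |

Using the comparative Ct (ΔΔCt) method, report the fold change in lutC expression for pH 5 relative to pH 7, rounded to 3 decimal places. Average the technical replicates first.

Mean Ct: lutC pH 7 28.405; lutC pH 5 24.825; gyrA pH 7 16.300; gyrA pH 5 16.450
ΔCt(pH 7) = 28.405 − 16.300 = 12.105
ΔCt(pH 5) = 24.825 − 16.450 = 8.375
ΔΔCt = 8.375 − 12.105 = -3.730
Fold change = 2^(−(-3.730)) = 2^3.730 = 13.2691

13.269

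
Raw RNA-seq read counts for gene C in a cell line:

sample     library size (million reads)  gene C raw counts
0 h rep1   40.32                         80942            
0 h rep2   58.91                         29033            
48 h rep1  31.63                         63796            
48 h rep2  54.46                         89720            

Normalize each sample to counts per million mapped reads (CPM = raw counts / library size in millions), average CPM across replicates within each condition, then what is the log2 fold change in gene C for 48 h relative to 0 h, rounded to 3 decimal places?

0.551

CPM(0 h rep1) = 80942 / 40.32 = 2007.4901
CPM(0 h rep2) = 29033 / 58.91 = 492.8365
CPM(48 h rep1) = 63796 / 31.63 = 2016.9459
CPM(48 h rep2) = 89720 / 54.46 = 1647.4477
mean CPM(0 h) = 1250.1633; mean CPM(48 h) = 1832.1968
Fold change = 1832.1968 / 1250.1633 = 1.46557
log2(1.46557) = 0.5515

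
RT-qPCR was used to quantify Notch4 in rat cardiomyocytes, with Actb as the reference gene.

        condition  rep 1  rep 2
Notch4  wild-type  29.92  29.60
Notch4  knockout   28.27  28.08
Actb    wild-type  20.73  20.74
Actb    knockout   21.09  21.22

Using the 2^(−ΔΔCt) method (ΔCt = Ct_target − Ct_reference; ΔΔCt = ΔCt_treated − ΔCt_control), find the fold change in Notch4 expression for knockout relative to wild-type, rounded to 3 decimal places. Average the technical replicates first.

4.014

Mean Ct: Notch4 wild-type 29.760; Notch4 knockout 28.175; Actb wild-type 20.735; Actb knockout 21.155
ΔCt(wild-type) = 29.760 − 20.735 = 9.025
ΔCt(knockout) = 28.175 − 21.155 = 7.020
ΔΔCt = 7.020 − 9.025 = -2.005
Fold change = 2^(−(-2.005)) = 2^2.005 = 4.0139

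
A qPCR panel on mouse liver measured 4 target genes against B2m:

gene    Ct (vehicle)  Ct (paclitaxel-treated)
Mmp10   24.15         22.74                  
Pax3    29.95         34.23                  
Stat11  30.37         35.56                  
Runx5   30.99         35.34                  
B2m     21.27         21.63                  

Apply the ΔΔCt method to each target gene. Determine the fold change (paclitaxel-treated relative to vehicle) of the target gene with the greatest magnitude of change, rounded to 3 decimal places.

0.035

Mmp10: ΔΔCt = (22.74−21.63) − (24.15−21.27) = 1.11 − 2.88 = -1.77; fold change = 2^1.77 = 3.411
Pax3: ΔΔCt = (34.23−21.63) − (29.95−21.27) = 12.60 − 8.68 = 3.92; fold change = 2^-3.92 = 0.066
Stat11: ΔΔCt = (35.56−21.63) − (30.37−21.27) = 13.93 − 9.10 = 4.83; fold change = 2^-4.83 = 0.035
Runx5: ΔΔCt = (35.34−21.63) − (30.99−21.27) = 13.71 − 9.72 = 3.99; fold change = 2^-3.99 = 0.063
Stat11 has the largest |ΔΔCt| = 4.83.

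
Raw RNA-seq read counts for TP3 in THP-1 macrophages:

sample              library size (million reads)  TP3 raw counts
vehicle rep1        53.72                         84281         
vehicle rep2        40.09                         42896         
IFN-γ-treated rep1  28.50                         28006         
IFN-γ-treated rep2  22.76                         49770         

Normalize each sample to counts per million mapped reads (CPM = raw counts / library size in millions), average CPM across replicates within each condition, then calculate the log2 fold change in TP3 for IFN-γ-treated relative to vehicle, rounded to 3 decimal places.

0.264

CPM(vehicle rep1) = 84281 / 53.72 = 1568.8943
CPM(vehicle rep2) = 42896 / 40.09 = 1069.9925
CPM(IFN-γ-treated rep1) = 28006 / 28.50 = 982.6667
CPM(IFN-γ-treated rep2) = 49770 / 22.76 = 2186.7311
mean CPM(vehicle) = 1319.4434; mean CPM(IFN-γ-treated) = 1584.6989
Fold change = 1584.6989 / 1319.4434 = 1.20104
log2(1.20104) = 0.2643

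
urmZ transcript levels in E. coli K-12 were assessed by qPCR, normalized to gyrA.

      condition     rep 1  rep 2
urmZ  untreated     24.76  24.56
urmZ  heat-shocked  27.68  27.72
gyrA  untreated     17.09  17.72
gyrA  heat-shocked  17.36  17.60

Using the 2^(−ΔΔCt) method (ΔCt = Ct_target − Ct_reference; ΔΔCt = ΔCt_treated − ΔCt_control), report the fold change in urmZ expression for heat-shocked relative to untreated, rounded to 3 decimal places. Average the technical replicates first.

Mean Ct: urmZ untreated 24.660; urmZ heat-shocked 27.700; gyrA untreated 17.405; gyrA heat-shocked 17.480
ΔCt(untreated) = 24.660 − 17.405 = 7.255
ΔCt(heat-shocked) = 27.700 − 17.480 = 10.220
ΔΔCt = 10.220 − 7.255 = 2.965
Fold change = 2^(−2.965) = 0.1281

0.128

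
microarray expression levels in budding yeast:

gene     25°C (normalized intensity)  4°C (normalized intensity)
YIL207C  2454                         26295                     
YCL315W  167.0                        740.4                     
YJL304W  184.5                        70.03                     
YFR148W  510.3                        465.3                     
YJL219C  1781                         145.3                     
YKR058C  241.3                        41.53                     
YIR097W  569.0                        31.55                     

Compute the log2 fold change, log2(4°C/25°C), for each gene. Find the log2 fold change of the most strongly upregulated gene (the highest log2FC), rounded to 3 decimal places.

3.422

log2(26295/2454) = 3.422  (YIL207C)
log2(740.4/167.0) = 2.148  (YCL315W)
log2(70.03/184.5) = -1.398  (YJL304W)
log2(465.3/510.3) = -0.133  (YFR148W)
log2(145.3/1781) = -3.616  (YJL219C)
log2(41.53/241.3) = -2.539  (YKR058C)
log2(31.55/569.0) = -4.173  (YIR097W)
YIL207C is most strongly upregulated.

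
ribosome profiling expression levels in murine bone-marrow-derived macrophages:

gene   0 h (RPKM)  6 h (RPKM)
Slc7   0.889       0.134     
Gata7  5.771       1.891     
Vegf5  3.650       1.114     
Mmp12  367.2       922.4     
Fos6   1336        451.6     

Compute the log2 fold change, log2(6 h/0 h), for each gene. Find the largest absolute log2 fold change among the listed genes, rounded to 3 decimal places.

log2(0.134/0.889) = -2.730  (Slc7)
log2(1.891/5.771) = -1.610  (Gata7)
log2(1.114/3.650) = -1.712  (Vegf5)
log2(922.4/367.2) = 1.329  (Mmp12)
log2(451.6/1336) = -1.565  (Fos6)
The largest magnitude belongs to Slc7.

2.730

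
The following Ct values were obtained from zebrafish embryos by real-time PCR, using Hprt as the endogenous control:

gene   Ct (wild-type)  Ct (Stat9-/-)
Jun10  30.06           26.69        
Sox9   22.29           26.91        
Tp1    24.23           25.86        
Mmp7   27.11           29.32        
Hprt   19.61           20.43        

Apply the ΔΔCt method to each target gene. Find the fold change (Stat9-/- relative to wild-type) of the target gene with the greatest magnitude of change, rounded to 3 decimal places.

18.252

Jun10: ΔΔCt = (26.69−20.43) − (30.06−19.61) = 6.26 − 10.45 = -4.19; fold change = 2^4.19 = 18.252
Sox9: ΔΔCt = (26.91−20.43) − (22.29−19.61) = 6.48 − 2.68 = 3.80; fold change = 2^-3.80 = 0.072
Tp1: ΔΔCt = (25.86−20.43) − (24.23−19.61) = 5.43 − 4.62 = 0.81; fold change = 2^-0.81 = 0.570
Mmp7: ΔΔCt = (29.32−20.43) − (27.11−19.61) = 8.89 − 7.50 = 1.39; fold change = 2^-1.39 = 0.382
Jun10 has the largest |ΔΔCt| = 4.19.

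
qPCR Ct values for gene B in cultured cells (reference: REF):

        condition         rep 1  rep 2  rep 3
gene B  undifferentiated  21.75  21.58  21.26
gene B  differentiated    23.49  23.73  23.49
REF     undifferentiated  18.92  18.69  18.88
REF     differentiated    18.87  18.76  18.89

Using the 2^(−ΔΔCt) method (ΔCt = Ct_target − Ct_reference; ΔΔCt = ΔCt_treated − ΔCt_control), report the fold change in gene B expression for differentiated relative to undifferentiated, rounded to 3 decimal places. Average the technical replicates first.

0.245

Mean Ct: gene B undifferentiated 21.530; gene B differentiated 23.570; REF undifferentiated 18.830; REF differentiated 18.840
ΔCt(undifferentiated) = 21.530 − 18.830 = 2.700
ΔCt(differentiated) = 23.570 − 18.840 = 4.730
ΔΔCt = 4.730 − 2.700 = 2.030
Fold change = 2^(−2.030) = 0.2449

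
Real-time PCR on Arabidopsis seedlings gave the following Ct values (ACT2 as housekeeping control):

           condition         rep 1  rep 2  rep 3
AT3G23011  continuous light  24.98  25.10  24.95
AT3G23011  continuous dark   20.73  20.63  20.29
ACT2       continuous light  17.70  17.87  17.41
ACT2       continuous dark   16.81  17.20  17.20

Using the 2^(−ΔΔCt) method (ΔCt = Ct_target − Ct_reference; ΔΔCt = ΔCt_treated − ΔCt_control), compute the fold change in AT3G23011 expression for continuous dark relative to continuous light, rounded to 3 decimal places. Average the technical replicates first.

14.621

Mean Ct: AT3G23011 continuous light 25.010; AT3G23011 continuous dark 20.550; ACT2 continuous light 17.660; ACT2 continuous dark 17.070
ΔCt(continuous light) = 25.010 − 17.660 = 7.350
ΔCt(continuous dark) = 20.550 − 17.070 = 3.480
ΔΔCt = 3.480 − 7.350 = -3.870
Fold change = 2^(−(-3.870)) = 2^3.870 = 14.6213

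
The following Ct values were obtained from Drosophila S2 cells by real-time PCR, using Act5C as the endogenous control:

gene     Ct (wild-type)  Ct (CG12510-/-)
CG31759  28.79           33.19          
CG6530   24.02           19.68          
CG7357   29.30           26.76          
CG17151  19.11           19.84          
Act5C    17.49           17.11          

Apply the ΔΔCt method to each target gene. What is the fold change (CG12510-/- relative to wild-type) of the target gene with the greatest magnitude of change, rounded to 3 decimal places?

0.036

CG31759: ΔΔCt = (33.19−17.11) − (28.79−17.49) = 16.08 − 11.30 = 4.78; fold change = 2^-4.78 = 0.036
CG6530: ΔΔCt = (19.68−17.11) − (24.02−17.49) = 2.57 − 6.53 = -3.96; fold change = 2^3.96 = 15.562
CG7357: ΔΔCt = (26.76−17.11) − (29.30−17.49) = 9.65 − 11.81 = -2.16; fold change = 2^2.16 = 4.469
CG17151: ΔΔCt = (19.84−17.11) − (19.11−17.49) = 2.73 − 1.62 = 1.11; fold change = 2^-1.11 = 0.463
CG31759 has the largest |ΔΔCt| = 4.78.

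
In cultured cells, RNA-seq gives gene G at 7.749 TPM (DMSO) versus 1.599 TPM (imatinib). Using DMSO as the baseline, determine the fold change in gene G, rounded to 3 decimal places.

Fold change = 1.599 / 7.749 = 0.2063
gene G is downregulated.

0.206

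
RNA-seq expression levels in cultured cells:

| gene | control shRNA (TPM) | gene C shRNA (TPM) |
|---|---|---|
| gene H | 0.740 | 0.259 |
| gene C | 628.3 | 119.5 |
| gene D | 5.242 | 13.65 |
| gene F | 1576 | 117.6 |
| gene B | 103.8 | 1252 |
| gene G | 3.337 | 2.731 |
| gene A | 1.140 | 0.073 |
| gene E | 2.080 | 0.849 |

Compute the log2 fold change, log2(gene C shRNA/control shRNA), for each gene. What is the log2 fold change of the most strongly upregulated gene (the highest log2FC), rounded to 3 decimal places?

log2(0.259/0.740) = -1.515  (gene H)
log2(119.5/628.3) = -2.394  (gene C)
log2(13.65/5.242) = 1.381  (gene D)
log2(117.6/1576) = -3.744  (gene F)
log2(1252/103.8) = 3.592  (gene B)
log2(2.731/3.337) = -0.289  (gene G)
log2(0.073/1.140) = -3.965  (gene A)
log2(0.849/2.080) = -1.293  (gene E)
gene B is most strongly upregulated.

3.592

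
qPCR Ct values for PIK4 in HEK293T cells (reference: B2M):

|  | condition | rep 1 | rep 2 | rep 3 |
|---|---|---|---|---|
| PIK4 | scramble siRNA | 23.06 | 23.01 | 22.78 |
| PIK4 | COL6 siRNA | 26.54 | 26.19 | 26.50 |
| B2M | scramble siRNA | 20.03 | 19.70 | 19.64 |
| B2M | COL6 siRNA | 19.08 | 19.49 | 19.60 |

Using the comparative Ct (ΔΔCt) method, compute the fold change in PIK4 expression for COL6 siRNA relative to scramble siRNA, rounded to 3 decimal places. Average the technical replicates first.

Mean Ct: PIK4 scramble siRNA 22.950; PIK4 COL6 siRNA 26.410; B2M scramble siRNA 19.790; B2M COL6 siRNA 19.390
ΔCt(scramble siRNA) = 22.950 − 19.790 = 3.160
ΔCt(COL6 siRNA) = 26.410 − 19.390 = 7.020
ΔΔCt = 7.020 − 3.160 = 3.860
Fold change = 2^(−3.860) = 0.0689

0.069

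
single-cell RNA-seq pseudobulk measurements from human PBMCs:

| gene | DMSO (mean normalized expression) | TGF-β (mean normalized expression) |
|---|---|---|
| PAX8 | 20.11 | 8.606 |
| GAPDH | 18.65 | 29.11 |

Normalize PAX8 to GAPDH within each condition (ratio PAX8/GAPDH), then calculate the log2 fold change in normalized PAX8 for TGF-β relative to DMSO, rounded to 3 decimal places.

PAX8/GAPDH (DMSO) = 20.11 / 18.65 = 1.0783
PAX8/GAPDH (TGF-β) = 8.606 / 29.11 = 0.29564
Fold change = 0.29564 / 1.0783 = 0.2742
log2(0.2742) = -1.8668

-1.867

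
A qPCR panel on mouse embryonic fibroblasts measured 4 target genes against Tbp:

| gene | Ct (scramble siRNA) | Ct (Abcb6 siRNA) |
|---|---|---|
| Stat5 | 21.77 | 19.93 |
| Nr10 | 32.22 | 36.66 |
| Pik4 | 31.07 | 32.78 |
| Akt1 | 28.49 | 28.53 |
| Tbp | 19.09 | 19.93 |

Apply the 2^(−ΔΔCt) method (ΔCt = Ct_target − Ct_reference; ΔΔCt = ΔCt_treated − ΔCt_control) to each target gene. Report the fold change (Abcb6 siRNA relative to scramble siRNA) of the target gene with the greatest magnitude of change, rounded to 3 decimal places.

Stat5: ΔΔCt = (19.93−19.93) − (21.77−19.09) = 0.00 − 2.68 = -2.68; fold change = 2^2.68 = 6.409
Nr10: ΔΔCt = (36.66−19.93) − (32.22−19.09) = 16.73 − 13.13 = 3.60; fold change = 2^-3.60 = 0.082
Pik4: ΔΔCt = (32.78−19.93) − (31.07−19.09) = 12.85 − 11.98 = 0.87; fold change = 2^-0.87 = 0.547
Akt1: ΔΔCt = (28.53−19.93) − (28.49−19.09) = 8.60 − 9.40 = -0.80; fold change = 2^0.80 = 1.741
Nr10 has the largest |ΔΔCt| = 3.60.

0.082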